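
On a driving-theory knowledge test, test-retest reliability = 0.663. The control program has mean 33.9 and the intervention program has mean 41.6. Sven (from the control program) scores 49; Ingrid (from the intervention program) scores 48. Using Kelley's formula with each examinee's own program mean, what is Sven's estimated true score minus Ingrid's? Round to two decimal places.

T̂_Sven = 0.663(49) + 0.337(33.9) = 43.9113
T̂_Ingrid = 0.663(48) + 0.337(41.6) = 45.8432
Difference = 43.9113 − 45.8432 = -1.9319

-1.93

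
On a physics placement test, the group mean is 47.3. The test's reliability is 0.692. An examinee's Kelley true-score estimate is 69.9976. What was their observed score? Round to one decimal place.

T̂ = ρX + (1 − ρ)μ  ⇒  X = (T̂ − (1 − ρ)μ) / ρ
X = (69.9976 − 0.308 × 47.3) / 0.692 = (69.9976 − 14.5684) / 0.692 = 55.4292 / 0.692 = 80.100

80.1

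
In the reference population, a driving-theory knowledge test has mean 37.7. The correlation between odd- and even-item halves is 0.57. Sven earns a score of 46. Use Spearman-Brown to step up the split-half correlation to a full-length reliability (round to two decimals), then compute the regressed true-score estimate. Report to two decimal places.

Spearman-Brown: ρ = 2r/(1 + r) = 2(0.57)/(1 + 0.57) = 1.140/1.57 = 0.7261 → 0.73
T̂ = 0.73(46) + 0.27(37.7) = 33.58 + 10.179 = 43.759 → 43.76

43.76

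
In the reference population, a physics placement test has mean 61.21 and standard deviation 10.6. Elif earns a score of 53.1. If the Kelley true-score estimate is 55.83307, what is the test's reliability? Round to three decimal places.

T̂ = ρX + (1 − ρ)μ  ⇒  T̂ − μ = ρ(X − μ)
ρ = (T̂ − μ)/(X − μ) = (55.83307 − 61.21) / (53.1 − 61.21) = -5.37693 / -8.11 = 0.66300

0.663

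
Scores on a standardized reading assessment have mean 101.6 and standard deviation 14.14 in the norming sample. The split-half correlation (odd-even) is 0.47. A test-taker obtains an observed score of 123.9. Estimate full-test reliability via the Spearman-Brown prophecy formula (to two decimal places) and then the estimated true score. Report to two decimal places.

115.87

Spearman-Brown: ρ = 2r/(1 + r) = 2(0.47)/(1 + 0.47) = 0.940/1.47 = 0.6395 → 0.64
T̂ = 0.64(123.9) + 0.36(101.6) = 79.296 + 36.576 = 115.872 → 115.87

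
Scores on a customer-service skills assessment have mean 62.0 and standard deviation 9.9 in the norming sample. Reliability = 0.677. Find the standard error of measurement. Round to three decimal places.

5.626

SEM = SD · √(1 − ρ) = 9.9 × √0.323 = 9.9 × 0.5683 = 5.6265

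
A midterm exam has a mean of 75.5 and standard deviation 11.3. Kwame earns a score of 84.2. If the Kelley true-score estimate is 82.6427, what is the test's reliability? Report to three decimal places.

0.821

T̂ = ρX + (1 − ρ)μ  ⇒  T̂ − μ = ρ(X − μ)
ρ = (T̂ − μ)/(X − μ) = (82.6427 − 75.5) / (84.2 − 75.5) = 7.1427 / 8.7 = 0.82100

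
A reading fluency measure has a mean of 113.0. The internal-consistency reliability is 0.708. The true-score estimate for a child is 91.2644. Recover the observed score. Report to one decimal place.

T̂ = ρX + (1 − ρ)μ  ⇒  X = (T̂ − (1 − ρ)μ) / ρ
X = (91.2644 − 0.292 × 113.0) / 0.708 = (91.2644 − 32.9960) / 0.708 = 58.2684 / 0.708 = 82.300

82.3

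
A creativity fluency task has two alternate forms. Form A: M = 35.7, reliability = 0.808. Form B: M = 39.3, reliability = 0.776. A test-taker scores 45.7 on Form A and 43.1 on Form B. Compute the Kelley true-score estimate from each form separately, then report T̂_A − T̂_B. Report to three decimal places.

T̂_A = 0.808(45.7) + 0.192(35.7) = 43.78000
T̂_B = 0.776(43.1) + 0.224(39.3) = 42.24880
T̂_A − T̂_B = 1.53120

1.531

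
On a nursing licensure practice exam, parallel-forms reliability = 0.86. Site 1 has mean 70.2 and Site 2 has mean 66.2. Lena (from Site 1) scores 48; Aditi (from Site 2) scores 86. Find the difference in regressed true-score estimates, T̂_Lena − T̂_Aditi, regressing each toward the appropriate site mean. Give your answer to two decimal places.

T̂_Lena = 0.86(48) + 0.14(70.2) = 51.1080
T̂_Aditi = 0.86(86) + 0.14(66.2) = 83.2280
Difference = 51.1080 − 83.2280 = -32.1200

-32.12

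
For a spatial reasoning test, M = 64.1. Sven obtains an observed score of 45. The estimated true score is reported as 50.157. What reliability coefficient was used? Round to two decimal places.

0.73

T̂ = ρX + (1 − ρ)μ  ⇒  T̂ − μ = ρ(X − μ)
ρ = (T̂ − μ)/(X − μ) = (50.157 − 64.1) / (45 − 64.1) = -13.943 / -19.1 = 0.7300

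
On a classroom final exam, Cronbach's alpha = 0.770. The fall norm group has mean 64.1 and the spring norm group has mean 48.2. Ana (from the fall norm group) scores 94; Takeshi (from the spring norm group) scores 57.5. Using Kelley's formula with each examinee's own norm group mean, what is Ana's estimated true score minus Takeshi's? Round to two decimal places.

31.76

T̂_Ana = 0.770(94) + 0.230(64.1) = 87.1230
T̂_Takeshi = 0.770(57.5) + 0.230(48.2) = 55.3610
Difference = 87.1230 − 55.3610 = 31.7620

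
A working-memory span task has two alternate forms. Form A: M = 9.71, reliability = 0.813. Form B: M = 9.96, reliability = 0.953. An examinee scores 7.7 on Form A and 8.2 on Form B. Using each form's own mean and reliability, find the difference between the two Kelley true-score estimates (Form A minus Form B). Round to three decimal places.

-0.207

T̂_A = 0.813(7.7) + 0.187(9.71) = 8.07587
T̂_B = 0.953(8.2) + 0.047(9.96) = 8.28272
T̂_A − T̂_B = -0.20685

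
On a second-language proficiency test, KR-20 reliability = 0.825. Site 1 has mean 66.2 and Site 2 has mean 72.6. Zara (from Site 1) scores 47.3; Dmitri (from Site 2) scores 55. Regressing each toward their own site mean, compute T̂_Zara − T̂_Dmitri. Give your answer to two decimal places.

-7.47

T̂_Zara = 0.825(47.3) + 0.175(66.2) = 50.6075
T̂_Dmitri = 0.825(55) + 0.175(72.6) = 58.0800
Difference = 50.6075 − 58.0800 = -7.4725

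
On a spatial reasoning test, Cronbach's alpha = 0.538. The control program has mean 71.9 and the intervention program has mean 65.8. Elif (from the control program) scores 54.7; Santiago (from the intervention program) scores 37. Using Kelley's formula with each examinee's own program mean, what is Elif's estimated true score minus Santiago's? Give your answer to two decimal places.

12.34

T̂_Elif = 0.538(54.7) + 0.462(71.9) = 62.6464
T̂_Santiago = 0.538(37) + 0.462(65.8) = 50.3056
Difference = 62.6464 − 50.3056 = 12.3408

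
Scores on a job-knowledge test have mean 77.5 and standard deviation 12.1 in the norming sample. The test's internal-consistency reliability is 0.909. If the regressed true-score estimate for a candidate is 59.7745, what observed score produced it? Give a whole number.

58

T̂ = ρX + (1 − ρ)μ  ⇒  X = (T̂ − (1 − ρ)μ) / ρ
X = (59.7745 − 0.091 × 77.5) / 0.909 = (59.7745 − 7.0525) / 0.909 = 52.7220 / 0.909 = 58.00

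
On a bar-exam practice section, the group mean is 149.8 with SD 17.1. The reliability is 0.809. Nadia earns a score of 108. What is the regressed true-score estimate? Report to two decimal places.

Regress the observed score toward the mean by the unreliability: T̂ = 0.809·108 + 0.191·149.8 = 87.372 + 28.6118 = 115.984.

115.98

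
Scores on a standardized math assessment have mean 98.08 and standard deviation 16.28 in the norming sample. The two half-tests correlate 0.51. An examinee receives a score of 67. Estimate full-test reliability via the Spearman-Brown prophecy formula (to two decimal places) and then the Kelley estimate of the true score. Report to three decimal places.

76.946

Spearman-Brown: ρ = 2r/(1 + r) = 2(0.51)/(1 + 0.51) = 1.020/1.51 = 0.6755 → 0.68
T̂ = ρX + (1 − ρ)μ
  = 0.68 × 67 + 0.32 × 98.08
  = 45.56 + 31.3856
  = 76.9456
  ≈ 76.946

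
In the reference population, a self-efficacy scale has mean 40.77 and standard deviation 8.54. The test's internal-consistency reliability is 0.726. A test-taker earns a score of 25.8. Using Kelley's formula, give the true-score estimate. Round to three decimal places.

T̂ = ρX + (1 − ρ)μ
  = 0.726 × 25.8 + 0.274 × 40.77
  = 18.7308 + 11.17098
  = 29.9018
  ≈ 29.902

29.902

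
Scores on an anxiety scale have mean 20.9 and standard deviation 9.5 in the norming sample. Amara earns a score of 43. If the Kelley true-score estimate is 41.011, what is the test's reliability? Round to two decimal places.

0.91

T̂ = ρX + (1 − ρ)μ  ⇒  T̂ − μ = ρ(X − μ)
ρ = (T̂ − μ)/(X − μ) = (41.011 − 20.9) / (43 − 20.9) = 20.111 / 22.1 = 0.9100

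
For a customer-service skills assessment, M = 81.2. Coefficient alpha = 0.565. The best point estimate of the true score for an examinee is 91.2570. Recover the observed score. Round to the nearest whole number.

T̂ = ρX + (1 − ρ)μ  ⇒  X = (T̂ − (1 − ρ)μ) / ρ
X = (91.2570 − 0.435 × 81.2) / 0.565 = (91.2570 − 35.3220) / 0.565 = 55.9350 / 0.565 = 99.00

99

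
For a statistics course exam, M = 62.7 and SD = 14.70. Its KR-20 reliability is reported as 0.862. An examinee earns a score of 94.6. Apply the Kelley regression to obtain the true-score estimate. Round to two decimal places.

T̂ = ρX + (1 − ρ)μ
  = 0.862 × 94.6 + 0.138 × 62.7
  = 81.5452 + 8.6526
  = 90.198
  ≈ 90.20

90.20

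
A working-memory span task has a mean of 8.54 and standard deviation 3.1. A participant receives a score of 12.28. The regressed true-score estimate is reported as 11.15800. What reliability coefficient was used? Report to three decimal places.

T̂ = ρX + (1 − ρ)μ  ⇒  T̂ − μ = ρ(X − μ)
ρ = (T̂ − μ)/(X − μ) = (11.15800 − 8.54) / (12.28 − 8.54) = 2.61800 / 3.74 = 0.70000

0.700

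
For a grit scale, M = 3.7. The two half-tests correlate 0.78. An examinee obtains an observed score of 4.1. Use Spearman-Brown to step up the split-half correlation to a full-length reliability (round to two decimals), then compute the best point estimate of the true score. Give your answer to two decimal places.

4.05

Spearman-Brown: ρ = 2r/(1 + r) = 2(0.78)/(1 + 0.78) = 1.560/1.78 = 0.8764 → 0.88
T̂ = ρX + (1 − ρ)μ
  = 0.88 × 4.1 + 0.12 × 3.7
  = 3.608 + 0.444
  = 4.052
  ≈ 4.05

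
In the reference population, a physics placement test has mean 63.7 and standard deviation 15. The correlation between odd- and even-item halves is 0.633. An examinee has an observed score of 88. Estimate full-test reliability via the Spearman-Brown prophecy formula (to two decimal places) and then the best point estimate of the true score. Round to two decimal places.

82.65

Spearman-Brown: ρ = 2r/(1 + r) = 2(0.633)/(1 + 0.633) = 1.2660/1.633 = 0.7753 → 0.78
T̂ = 0.78(88) + 0.22(63.7) = 68.64 + 14.014 = 82.654 → 82.65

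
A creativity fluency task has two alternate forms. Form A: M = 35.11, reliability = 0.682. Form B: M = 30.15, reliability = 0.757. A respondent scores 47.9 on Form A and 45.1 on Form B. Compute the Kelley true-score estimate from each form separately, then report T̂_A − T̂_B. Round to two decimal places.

T̂_A = 0.682(47.9) + 0.318(35.11) = 43.8328
T̂_B = 0.757(45.1) + 0.243(30.15) = 41.4672
T̂_A − T̂_B = 2.3656

2.37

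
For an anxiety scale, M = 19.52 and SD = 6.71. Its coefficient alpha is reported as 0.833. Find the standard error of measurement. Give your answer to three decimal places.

2.742

SEM = SD · √(1 − ρ) = 6.71 × √0.167 = 6.71 × 0.4087 = 2.7421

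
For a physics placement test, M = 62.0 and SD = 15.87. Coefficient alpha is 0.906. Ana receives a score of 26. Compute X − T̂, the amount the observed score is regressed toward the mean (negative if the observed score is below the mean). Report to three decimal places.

Kelley's formula gives T̂ = 0.906·26 + 0.094·62.0 = 23.556 + 5.8280 = 29.38400.
X − T̂ = 26 − 29.3840 = -3.3840 → -3.384

-3.384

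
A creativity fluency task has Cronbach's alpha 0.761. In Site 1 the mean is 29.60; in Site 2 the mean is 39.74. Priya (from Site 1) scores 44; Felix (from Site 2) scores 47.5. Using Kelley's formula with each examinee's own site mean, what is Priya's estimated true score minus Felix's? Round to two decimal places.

-5.09

T̂_Priya = 0.761(44) + 0.239(29.60) = 40.5584
T̂_Felix = 0.761(47.5) + 0.239(39.74) = 45.6454
Difference = 40.5584 − 45.6454 = -5.0870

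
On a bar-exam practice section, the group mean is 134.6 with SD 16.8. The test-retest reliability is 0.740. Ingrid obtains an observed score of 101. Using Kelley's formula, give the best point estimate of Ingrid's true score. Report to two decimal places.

109.74

Kelley's formula gives T̂ = 0.740·101 + 0.260·134.6 = 74.740 + 34.9960 = 109.736.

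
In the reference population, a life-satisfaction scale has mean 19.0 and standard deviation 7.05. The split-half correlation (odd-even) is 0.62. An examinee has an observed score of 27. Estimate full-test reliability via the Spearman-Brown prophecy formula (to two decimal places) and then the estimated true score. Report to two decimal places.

25.16

Spearman-Brown: ρ = 2r/(1 + r) = 2(0.62)/(1 + 0.62) = 1.240/1.62 = 0.7654 → 0.77
Weight the observed score by reliability and the mean by (1 − reliability): T̂ = 0.77·27 + 0.23·19.0 = 20.79 + 4.370 = 25.160.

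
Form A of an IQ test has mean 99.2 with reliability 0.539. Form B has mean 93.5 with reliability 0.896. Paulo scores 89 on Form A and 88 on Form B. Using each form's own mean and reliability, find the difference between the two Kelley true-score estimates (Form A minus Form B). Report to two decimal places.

5.13

T̂_A = 0.539(89) + 0.461(99.2) = 93.7022
T̂_B = 0.896(88) + 0.104(93.5) = 88.5720
T̂_A − T̂_B = 5.1302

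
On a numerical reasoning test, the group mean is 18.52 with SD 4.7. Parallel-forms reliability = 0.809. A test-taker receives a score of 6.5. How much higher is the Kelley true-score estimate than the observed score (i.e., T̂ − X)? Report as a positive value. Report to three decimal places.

2.296

T̂ = 0.809(6.5) + 0.191(18.52) = 5.2585 + 3.53732 = 8.79582 → 8.7958
T̂ − X = 8.7958 − 6.5 = 2.2958 → 2.296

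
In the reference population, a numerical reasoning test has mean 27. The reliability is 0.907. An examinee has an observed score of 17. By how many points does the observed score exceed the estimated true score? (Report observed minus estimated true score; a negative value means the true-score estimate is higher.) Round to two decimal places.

-0.93

T̂ = 0.907(17) + 0.093(27) = 15.419 + 2.511 = 17.9300 → 17.930
X − T̂ = 17 − 17.930 = -0.930 → -0.93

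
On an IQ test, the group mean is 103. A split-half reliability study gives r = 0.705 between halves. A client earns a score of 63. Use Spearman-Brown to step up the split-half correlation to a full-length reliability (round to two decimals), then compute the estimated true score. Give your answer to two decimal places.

Spearman-Brown: ρ = 2r/(1 + r) = 2(0.705)/(1 + 0.705) = 1.4100/1.705 = 0.8270 → 0.83
Regress the observed score toward the mean by the unreliability: T̂ = 0.83·63 + 0.17·103 = 52.29 + 17.51 = 69.800.

69.80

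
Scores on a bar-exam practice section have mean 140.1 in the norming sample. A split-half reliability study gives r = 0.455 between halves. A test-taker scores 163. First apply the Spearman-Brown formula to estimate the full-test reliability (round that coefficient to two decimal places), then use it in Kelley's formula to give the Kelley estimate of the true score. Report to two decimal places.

154.53

Spearman-Brown: ρ = 2r/(1 + r) = 2(0.455)/(1 + 0.455) = 0.9100/1.455 = 0.6254 → 0.63
T̂ = 0.63(163) + 0.37(140.1) = 102.69 + 51.837 = 154.527 → 154.53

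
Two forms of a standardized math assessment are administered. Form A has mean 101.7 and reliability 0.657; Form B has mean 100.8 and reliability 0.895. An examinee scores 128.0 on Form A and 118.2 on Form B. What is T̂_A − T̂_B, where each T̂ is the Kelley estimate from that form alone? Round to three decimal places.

2.606

T̂_A = 0.657(128.0) + 0.343(101.7) = 118.97910
T̂_B = 0.895(118.2) + 0.105(100.8) = 116.37300
T̂_A − T̂_B = 2.60610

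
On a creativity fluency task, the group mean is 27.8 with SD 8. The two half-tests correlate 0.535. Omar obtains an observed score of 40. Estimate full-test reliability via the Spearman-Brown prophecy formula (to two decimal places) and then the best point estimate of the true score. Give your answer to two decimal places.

Spearman-Brown: ρ = 2r/(1 + r) = 2(0.535)/(1 + 0.535) = 1.0700/1.535 = 0.6971 → 0.70
Regress the observed score toward the mean by the unreliability: T̂ = 0.70·40 + 0.30·27.8 = 28.00 + 8.340 = 36.340.

36.34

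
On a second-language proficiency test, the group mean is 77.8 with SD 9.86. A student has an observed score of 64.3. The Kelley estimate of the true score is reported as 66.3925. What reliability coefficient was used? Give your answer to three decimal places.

0.845

T̂ = ρX + (1 − ρ)μ  ⇒  T̂ − μ = ρ(X − μ)
ρ = (T̂ − μ)/(X − μ) = (66.3925 − 77.8) / (64.3 − 77.8) = -11.4075 / -13.5 = 0.84500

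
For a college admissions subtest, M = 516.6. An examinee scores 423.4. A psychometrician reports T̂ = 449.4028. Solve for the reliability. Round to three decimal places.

0.721

T̂ = ρX + (1 − ρ)μ  ⇒  T̂ − μ = ρ(X − μ)
ρ = (T̂ − μ)/(X − μ) = (449.4028 − 516.6) / (423.4 − 516.6) = -67.1972 / -93.2 = 0.72100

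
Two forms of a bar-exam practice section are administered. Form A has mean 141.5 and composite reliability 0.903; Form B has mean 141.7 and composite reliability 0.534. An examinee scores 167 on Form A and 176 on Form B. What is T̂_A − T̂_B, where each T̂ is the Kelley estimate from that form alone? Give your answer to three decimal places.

T̂_A = 0.903(167) + 0.097(141.5) = 164.52650
T̂_B = 0.534(176) + 0.466(141.7) = 160.01620
T̂_A − T̂_B = 4.51030

4.510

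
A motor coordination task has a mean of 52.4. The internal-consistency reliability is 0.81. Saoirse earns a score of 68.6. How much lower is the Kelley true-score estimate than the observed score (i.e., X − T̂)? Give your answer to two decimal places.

3.08

Regress the observed score toward the mean by the unreliability: T̂ = 0.81·68.6 + 0.19·52.4 = 55.566 + 9.956 = 65.5220.
X − T̂ = 68.6 − 65.522 = 3.078 → 3.08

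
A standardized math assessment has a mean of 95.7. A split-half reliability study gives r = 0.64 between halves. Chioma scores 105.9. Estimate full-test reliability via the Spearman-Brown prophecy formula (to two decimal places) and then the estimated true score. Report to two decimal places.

103.66

Spearman-Brown: ρ = 2r/(1 + r) = 2(0.64)/(1 + 0.64) = 1.280/1.64 = 0.7805 → 0.78
T̂ = ρX + (1 − ρ)μ
  = 0.78 × 105.9 + 0.22 × 95.7
  = 82.602 + 21.054
  = 103.656
  ≈ 103.66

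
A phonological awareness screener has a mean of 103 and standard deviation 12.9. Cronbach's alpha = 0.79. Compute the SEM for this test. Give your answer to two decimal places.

SEM = SD · √(1 − ρ) = 12.9 × √0.21 = 12.9 × 0.4583 = 5.912

5.91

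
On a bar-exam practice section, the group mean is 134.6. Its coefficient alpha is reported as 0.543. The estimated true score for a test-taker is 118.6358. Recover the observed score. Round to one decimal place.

105.2

T̂ = ρX + (1 − ρ)μ  ⇒  X = (T̂ − (1 − ρ)μ) / ρ
X = (118.6358 − 0.457 × 134.6) / 0.543 = (118.6358 − 61.5122) / 0.543 = 57.1236 / 0.543 = 105.200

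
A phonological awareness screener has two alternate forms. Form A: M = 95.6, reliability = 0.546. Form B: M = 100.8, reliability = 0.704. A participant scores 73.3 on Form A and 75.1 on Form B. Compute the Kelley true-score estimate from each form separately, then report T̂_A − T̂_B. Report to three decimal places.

T̂_A = 0.546(73.3) + 0.454(95.6) = 83.42420
T̂_B = 0.704(75.1) + 0.296(100.8) = 82.70720
T̂_A − T̂_B = 0.71700

0.717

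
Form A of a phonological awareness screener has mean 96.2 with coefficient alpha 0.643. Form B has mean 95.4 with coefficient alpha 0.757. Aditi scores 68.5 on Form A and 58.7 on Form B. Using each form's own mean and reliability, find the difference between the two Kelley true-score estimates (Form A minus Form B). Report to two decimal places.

10.77

T̂_A = 0.643(68.5) + 0.357(96.2) = 78.3889
T̂_B = 0.757(58.7) + 0.243(95.4) = 67.6181
T̂_A − T̂_B = 10.7708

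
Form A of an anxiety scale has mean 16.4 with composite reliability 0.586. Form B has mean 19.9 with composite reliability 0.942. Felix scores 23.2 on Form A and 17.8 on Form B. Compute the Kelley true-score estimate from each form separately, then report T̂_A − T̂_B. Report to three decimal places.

T̂_A = 0.586(23.2) + 0.414(16.4) = 20.38480
T̂_B = 0.942(17.8) + 0.058(19.9) = 17.92180
T̂_A − T̂_B = 2.46300

2.463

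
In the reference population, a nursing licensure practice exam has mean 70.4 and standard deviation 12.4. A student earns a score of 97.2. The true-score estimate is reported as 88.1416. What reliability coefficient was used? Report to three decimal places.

T̂ = ρX + (1 − ρ)μ  ⇒  T̂ − μ = ρ(X − μ)
ρ = (T̂ − μ)/(X − μ) = (88.1416 − 70.4) / (97.2 − 70.4) = 17.7416 / 26.8 = 0.66200

0.662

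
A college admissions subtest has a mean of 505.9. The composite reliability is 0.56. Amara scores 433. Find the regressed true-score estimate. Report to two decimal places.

T̂ = 0.56(433) + 0.44(505.9) = 242.48 + 222.596 = 465.076 → 465.08

465.08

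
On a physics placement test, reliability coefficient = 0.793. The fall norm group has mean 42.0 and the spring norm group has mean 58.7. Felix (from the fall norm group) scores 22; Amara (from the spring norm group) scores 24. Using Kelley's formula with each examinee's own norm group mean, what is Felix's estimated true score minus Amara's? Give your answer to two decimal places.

T̂_Felix = 0.793(22) + 0.207(42.0) = 26.1400
T̂_Amara = 0.793(24) + 0.207(58.7) = 31.1829
Difference = 26.1400 − 31.1829 = -5.0429

-5.04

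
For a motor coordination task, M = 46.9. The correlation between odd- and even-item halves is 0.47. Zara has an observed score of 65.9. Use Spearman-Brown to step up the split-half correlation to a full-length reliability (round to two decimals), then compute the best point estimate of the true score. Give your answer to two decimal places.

Spearman-Brown: ρ = 2r/(1 + r) = 2(0.47)/(1 + 0.47) = 0.940/1.47 = 0.6395 → 0.64
T̂ = ρX + (1 − ρ)μ
  = 0.64 × 65.9 + 0.36 × 46.9
  = 42.176 + 16.884
  = 59.060
  ≈ 59.06

59.06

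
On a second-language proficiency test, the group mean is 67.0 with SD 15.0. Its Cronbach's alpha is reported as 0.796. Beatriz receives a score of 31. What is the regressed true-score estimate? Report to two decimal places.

38.34

T̂ = ρX + (1 − ρ)μ
  = 0.796 × 31 + 0.204 × 67.0
  = 24.676 + 13.6680
  = 38.344
  ≈ 38.34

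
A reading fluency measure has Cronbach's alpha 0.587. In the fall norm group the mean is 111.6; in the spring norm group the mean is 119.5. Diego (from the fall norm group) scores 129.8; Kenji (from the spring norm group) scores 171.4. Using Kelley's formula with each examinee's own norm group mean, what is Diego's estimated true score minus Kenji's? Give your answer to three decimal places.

-27.682

T̂_Diego = 0.587(129.8) + 0.413(111.6) = 122.28340
T̂_Kenji = 0.587(171.4) + 0.413(119.5) = 149.96530
Difference = 122.28340 − 149.96530 = -27.68190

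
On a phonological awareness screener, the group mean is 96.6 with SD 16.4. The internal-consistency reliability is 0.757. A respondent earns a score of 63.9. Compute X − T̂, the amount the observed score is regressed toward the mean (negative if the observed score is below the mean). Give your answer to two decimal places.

-7.95

T̂ = 0.757(63.9) + 0.243(96.6) = 48.3723 + 23.4738 = 71.8461 → 71.846
X − T̂ = 63.9 − 71.846 = -7.946 → -7.95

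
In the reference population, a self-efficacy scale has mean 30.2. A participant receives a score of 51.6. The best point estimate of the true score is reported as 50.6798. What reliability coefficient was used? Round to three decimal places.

T̂ = ρX + (1 − ρ)μ  ⇒  T̂ − μ = ρ(X − μ)
ρ = (T̂ − μ)/(X − μ) = (50.6798 − 30.2) / (51.6 − 30.2) = 20.4798 / 21.4 = 0.95700

0.957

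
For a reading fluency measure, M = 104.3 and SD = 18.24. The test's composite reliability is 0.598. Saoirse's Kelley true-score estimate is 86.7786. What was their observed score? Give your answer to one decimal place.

T̂ = ρX + (1 − ρ)μ  ⇒  X = (T̂ − (1 − ρ)μ) / ρ
X = (86.7786 − 0.402 × 104.3) / 0.598 = (86.7786 − 41.9286) / 0.598 = 44.8500 / 0.598 = 75.000

75.0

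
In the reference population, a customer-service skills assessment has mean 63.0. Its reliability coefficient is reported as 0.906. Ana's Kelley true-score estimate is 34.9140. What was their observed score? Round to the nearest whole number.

T̂ = ρX + (1 − ρ)μ  ⇒  X = (T̂ − (1 − ρ)μ) / ρ
X = (34.9140 − 0.094 × 63.0) / 0.906 = (34.9140 − 5.9220) / 0.906 = 28.9920 / 0.906 = 32.00

32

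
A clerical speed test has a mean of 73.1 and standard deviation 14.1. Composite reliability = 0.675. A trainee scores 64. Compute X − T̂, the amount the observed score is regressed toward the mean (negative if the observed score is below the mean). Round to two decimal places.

Kelley's formula gives T̂ = 0.675·64 + 0.325·73.1 = 43.200 + 23.7575 = 66.9575.
X − T̂ = 64 − 66.957 = -2.957 → -2.96

-2.96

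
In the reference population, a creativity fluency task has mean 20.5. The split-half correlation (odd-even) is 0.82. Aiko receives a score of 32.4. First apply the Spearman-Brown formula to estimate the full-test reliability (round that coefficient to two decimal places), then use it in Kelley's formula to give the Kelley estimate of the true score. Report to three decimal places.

Spearman-Brown: ρ = 2r/(1 + r) = 2(0.82)/(1 + 0.82) = 1.640/1.82 = 0.9011 → 0.90
T̂ = ρX + (1 − ρ)μ
  = 0.90 × 32.4 + 0.10 × 20.5
  = 29.160 + 2.050
  = 31.2100
  ≈ 31.210

31.210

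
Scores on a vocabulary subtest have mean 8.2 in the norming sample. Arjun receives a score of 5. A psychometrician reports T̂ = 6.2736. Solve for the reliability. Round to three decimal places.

0.602

T̂ = ρX + (1 − ρ)μ  ⇒  T̂ − μ = ρ(X − μ)
ρ = (T̂ − μ)/(X − μ) = (6.2736 − 8.2) / (5 − 8.2) = -1.9264 / -3.2 = 0.60200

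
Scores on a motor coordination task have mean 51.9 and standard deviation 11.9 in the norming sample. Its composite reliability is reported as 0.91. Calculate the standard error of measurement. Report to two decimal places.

3.57

SEM = SD · √(1 − ρ) = 11.9 × √0.09 = 11.9 × 0.3000 = 3.570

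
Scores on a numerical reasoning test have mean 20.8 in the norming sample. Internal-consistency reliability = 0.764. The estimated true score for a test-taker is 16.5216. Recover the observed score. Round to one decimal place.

15.2

T̂ = ρX + (1 − ρ)μ  ⇒  X = (T̂ − (1 − ρ)μ) / ρ
X = (16.5216 − 0.236 × 20.8) / 0.764 = (16.5216 − 4.9088) / 0.764 = 11.6128 / 0.764 = 15.200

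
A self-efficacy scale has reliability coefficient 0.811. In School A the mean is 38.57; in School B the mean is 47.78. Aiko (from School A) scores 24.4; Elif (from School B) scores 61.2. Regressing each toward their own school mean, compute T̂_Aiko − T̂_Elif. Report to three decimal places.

T̂_Aiko = 0.811(24.4) + 0.189(38.57) = 27.07813
T̂_Elif = 0.811(61.2) + 0.189(47.78) = 58.66362
Difference = 27.07813 − 58.66362 = -31.58549

-31.585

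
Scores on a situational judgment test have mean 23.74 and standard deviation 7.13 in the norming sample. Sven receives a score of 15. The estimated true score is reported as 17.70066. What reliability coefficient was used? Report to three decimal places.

0.691

T̂ = ρX + (1 − ρ)μ  ⇒  T̂ − μ = ρ(X − μ)
ρ = (T̂ − μ)/(X − μ) = (17.70066 − 23.74) / (15 − 23.74) = -6.03934 / -8.74 = 0.69100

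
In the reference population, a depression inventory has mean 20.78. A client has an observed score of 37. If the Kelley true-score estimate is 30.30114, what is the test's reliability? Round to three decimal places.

0.587

T̂ = ρX + (1 − ρ)μ  ⇒  T̂ − μ = ρ(X − μ)
ρ = (T̂ − μ)/(X − μ) = (30.30114 − 20.78) / (37 − 20.78) = 9.52114 / 16.22 = 0.58700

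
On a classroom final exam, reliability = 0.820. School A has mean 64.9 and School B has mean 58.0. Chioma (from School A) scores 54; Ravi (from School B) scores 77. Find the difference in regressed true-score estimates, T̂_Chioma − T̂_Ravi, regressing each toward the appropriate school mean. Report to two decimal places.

T̂_Chioma = 0.820(54) + 0.180(64.9) = 55.9620
T̂_Ravi = 0.820(77) + 0.180(58.0) = 73.5800
Difference = 55.9620 − 73.5800 = -17.6180

-17.62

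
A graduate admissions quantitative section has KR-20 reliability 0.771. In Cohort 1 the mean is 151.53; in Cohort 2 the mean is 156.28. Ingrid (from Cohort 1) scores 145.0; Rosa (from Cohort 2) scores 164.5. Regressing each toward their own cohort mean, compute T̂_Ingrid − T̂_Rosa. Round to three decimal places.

T̂_Ingrid = 0.771(145.0) + 0.229(151.53) = 146.49537
T̂_Rosa = 0.771(164.5) + 0.229(156.28) = 162.61762
Difference = 146.49537 − 162.61762 = -16.12225

-16.122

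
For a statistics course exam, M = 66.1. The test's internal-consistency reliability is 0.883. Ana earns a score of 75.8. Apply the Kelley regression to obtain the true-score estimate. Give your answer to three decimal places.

Weight the observed score by reliability and the mean by (1 − reliability): T̂ = 0.883·75.8 + 0.117·66.1 = 66.9314 + 7.7337 = 74.6651.

74.665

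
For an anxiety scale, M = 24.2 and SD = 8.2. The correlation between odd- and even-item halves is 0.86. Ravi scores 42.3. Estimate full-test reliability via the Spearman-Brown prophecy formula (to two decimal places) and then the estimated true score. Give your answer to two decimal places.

Spearman-Brown: ρ = 2r/(1 + r) = 2(0.86)/(1 + 0.86) = 1.720/1.86 = 0.9247 → 0.92
T̂ = ρX + (1 − ρ)μ
  = 0.92 × 42.3 + 0.08 × 24.2
  = 38.916 + 1.936
  = 40.852
  ≈ 40.85

40.85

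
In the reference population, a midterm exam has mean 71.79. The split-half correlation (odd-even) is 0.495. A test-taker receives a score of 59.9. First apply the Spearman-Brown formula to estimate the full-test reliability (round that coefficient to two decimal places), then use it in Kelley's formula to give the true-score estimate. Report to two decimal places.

63.94

Spearman-Brown: ρ = 2r/(1 + r) = 2(0.495)/(1 + 0.495) = 0.9900/1.495 = 0.6622 → 0.66
Weight the observed score by reliability and the mean by (1 − reliability): T̂ = 0.66·59.9 + 0.34·71.79 = 39.534 + 24.4086 = 63.943.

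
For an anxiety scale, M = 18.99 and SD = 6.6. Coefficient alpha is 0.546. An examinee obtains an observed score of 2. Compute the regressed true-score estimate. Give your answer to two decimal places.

T̂ = ρX + (1 − ρ)μ
  = 0.546 × 2 + 0.454 × 18.99
  = 1.092 + 8.62146
  = 9.713
  ≈ 9.71

9.71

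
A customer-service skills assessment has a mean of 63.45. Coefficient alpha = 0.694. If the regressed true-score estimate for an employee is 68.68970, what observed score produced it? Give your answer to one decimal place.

71.0

T̂ = ρX + (1 − ρ)μ  ⇒  X = (T̂ − (1 − ρ)μ) / ρ
X = (68.68970 − 0.306 × 63.45) / 0.694 = (68.68970 − 19.41570) / 0.694 = 49.27400 / 0.694 = 71.000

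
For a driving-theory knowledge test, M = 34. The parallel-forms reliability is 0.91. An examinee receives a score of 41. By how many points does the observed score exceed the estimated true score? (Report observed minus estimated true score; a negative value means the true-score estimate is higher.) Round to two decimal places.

0.63

T̂ = 0.91(41) + 0.09(34) = 37.31 + 3.06 = 40.3700 → 40.370
X − T̂ = 41 − 40.370 = 0.630 → 0.63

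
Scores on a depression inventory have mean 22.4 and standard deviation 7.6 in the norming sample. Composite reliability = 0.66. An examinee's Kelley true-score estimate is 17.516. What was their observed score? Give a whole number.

15

T̂ = ρX + (1 − ρ)μ  ⇒  X = (T̂ − (1 − ρ)μ) / ρ
X = (17.516 − 0.34 × 22.4) / 0.66 = (17.516 − 7.616) / 0.66 = 9.900 / 0.66 = 15.00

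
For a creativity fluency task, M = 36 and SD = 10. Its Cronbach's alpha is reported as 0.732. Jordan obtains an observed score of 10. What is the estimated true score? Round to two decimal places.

Regress the observed score toward the mean by the unreliability: T̂ = 0.732·10 + 0.268·36 = 7.320 + 9.648 = 16.968.

16.97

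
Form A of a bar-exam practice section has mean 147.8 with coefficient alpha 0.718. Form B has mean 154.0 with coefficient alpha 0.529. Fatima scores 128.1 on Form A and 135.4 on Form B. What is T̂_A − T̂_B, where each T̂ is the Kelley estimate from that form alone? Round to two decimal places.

-10.51

T̂_A = 0.718(128.1) + 0.282(147.8) = 133.6554
T̂_B = 0.529(135.4) + 0.471(154.0) = 144.1606
T̂_A − T̂_B = -10.5052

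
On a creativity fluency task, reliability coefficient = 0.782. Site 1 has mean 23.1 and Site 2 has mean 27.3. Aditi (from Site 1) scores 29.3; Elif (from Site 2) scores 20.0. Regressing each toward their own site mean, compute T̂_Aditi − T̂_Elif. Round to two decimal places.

T̂_Aditi = 0.782(29.3) + 0.218(23.1) = 27.9484
T̂_Elif = 0.782(20.0) + 0.218(27.3) = 21.5914
Difference = 27.9484 − 21.5914 = 6.3570

6.36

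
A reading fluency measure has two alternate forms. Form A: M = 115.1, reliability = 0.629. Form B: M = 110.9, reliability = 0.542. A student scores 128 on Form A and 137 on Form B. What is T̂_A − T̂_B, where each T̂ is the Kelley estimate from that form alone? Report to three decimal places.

-1.832

T̂_A = 0.629(128) + 0.371(115.1) = 123.21410
T̂_B = 0.542(137) + 0.458(110.9) = 125.04620
T̂_A − T̂_B = -1.83210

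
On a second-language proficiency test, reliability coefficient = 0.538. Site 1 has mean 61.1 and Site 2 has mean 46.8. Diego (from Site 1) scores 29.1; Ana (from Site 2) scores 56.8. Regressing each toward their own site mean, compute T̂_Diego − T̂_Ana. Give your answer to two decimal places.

-8.30

T̂_Diego = 0.538(29.1) + 0.462(61.1) = 43.8840
T̂_Ana = 0.538(56.8) + 0.462(46.8) = 52.1800
Difference = 43.8840 − 52.1800 = -8.2960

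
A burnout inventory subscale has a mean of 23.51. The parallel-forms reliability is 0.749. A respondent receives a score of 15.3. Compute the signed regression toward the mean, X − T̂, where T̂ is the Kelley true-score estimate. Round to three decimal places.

Regress the observed score toward the mean by the unreliability: T̂ = 0.749·15.3 + 0.251·23.51 = 11.4597 + 5.90101 = 17.36071.
X − T̂ = 15.3 − 17.3607 = -2.0607 → -2.061

-2.061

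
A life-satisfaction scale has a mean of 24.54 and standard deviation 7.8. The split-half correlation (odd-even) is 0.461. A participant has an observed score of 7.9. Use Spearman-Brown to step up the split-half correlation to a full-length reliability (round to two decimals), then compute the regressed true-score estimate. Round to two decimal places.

Spearman-Brown: ρ = 2r/(1 + r) = 2(0.461)/(1 + 0.461) = 0.9220/1.461 = 0.6311 → 0.63
Weight the observed score by reliability and the mean by (1 − reliability): T̂ = 0.63·7.9 + 0.37·24.54 = 4.977 + 9.0798 = 14.057.

14.06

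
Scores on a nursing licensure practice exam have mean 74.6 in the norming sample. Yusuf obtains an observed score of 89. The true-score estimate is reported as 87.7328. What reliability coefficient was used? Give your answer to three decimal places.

0.912

T̂ = ρX + (1 − ρ)μ  ⇒  T̂ − μ = ρ(X − μ)
ρ = (T̂ − μ)/(X − μ) = (87.7328 − 74.6) / (89 − 74.6) = 13.1328 / 14.4 = 0.91200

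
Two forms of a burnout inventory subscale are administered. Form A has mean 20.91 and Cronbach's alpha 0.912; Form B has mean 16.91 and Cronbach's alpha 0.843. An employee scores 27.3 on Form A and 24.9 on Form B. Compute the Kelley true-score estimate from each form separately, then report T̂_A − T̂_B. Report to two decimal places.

T̂_A = 0.912(27.3) + 0.088(20.91) = 26.7377
T̂_B = 0.843(24.9) + 0.157(16.91) = 23.6456
T̂_A − T̂_B = 3.0921

3.09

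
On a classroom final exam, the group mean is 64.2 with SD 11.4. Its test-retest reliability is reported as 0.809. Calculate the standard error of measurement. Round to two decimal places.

4.98

SEM = SD · √(1 − ρ) = 11.4 × √0.191 = 11.4 × 0.4370 = 4.982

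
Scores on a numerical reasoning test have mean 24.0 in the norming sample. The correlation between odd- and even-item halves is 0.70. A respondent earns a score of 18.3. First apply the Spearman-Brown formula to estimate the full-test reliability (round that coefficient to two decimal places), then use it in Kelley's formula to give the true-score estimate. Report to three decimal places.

19.326

Spearman-Brown: ρ = 2r/(1 + r) = 2(0.70)/(1 + 0.70) = 1.400/1.70 = 0.8235 → 0.82
Weight the observed score by reliability and the mean by (1 − reliability): T̂ = 0.82·18.3 + 0.18·24.0 = 15.006 + 4.320 = 19.3260.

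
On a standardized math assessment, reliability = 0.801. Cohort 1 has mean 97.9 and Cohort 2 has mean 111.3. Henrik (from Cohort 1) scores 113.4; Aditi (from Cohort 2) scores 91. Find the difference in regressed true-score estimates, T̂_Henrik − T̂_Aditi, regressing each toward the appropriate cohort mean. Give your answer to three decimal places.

T̂_Henrik = 0.801(113.4) + 0.199(97.9) = 110.31550
T̂_Aditi = 0.801(91) + 0.199(111.3) = 95.03970
Difference = 110.31550 − 95.03970 = 15.27580

15.276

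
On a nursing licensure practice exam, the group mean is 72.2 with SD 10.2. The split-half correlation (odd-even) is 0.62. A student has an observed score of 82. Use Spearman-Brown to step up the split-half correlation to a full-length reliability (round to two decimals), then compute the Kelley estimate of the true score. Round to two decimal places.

79.75

Spearman-Brown: ρ = 2r/(1 + r) = 2(0.62)/(1 + 0.62) = 1.240/1.62 = 0.7654 → 0.77
Regress the observed score toward the mean by the unreliability: T̂ = 0.77·82 + 0.23·72.2 = 63.14 + 16.606 = 79.746.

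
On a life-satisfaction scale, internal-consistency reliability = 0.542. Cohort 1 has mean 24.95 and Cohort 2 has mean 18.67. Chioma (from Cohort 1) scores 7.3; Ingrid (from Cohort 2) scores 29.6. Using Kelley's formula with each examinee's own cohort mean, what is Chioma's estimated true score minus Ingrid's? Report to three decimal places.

T̂_Chioma = 0.542(7.3) + 0.458(24.95) = 15.38370
T̂_Ingrid = 0.542(29.6) + 0.458(18.67) = 24.59406
Difference = 15.38370 − 24.59406 = -9.21036

-9.210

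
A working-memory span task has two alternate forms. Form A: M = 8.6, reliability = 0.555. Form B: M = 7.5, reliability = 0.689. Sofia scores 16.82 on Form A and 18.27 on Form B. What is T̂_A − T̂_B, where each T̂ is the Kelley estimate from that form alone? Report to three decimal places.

T̂_A = 0.555(16.82) + 0.445(8.6) = 13.16210
T̂_B = 0.689(18.27) + 0.311(7.5) = 14.92053
T̂_A − T̂_B = -1.75843

-1.758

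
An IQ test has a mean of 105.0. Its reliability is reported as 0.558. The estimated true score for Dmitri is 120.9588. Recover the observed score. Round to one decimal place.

133.6

T̂ = ρX + (1 − ρ)μ  ⇒  X = (T̂ − (1 − ρ)μ) / ρ
X = (120.9588 − 0.442 × 105.0) / 0.558 = (120.9588 − 46.4100) / 0.558 = 74.5488 / 0.558 = 133.600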